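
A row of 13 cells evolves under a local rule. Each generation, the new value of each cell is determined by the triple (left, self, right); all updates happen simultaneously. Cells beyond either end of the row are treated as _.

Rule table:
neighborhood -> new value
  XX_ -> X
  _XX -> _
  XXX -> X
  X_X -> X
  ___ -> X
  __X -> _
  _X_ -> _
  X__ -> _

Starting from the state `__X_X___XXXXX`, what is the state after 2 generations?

X__X__X__XXXX
__________XXX

__________XXX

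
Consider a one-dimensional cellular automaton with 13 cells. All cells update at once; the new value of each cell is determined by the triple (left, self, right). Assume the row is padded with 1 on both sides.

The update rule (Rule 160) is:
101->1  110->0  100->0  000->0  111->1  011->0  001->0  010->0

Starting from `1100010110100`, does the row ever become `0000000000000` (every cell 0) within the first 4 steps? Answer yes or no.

1000001001000
0000000000000
all cells are 0 at step 2

yes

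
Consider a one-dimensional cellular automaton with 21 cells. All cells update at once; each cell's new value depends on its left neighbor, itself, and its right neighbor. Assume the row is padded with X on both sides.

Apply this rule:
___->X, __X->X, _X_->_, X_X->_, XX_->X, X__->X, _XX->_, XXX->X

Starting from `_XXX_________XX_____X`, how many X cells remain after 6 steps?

17

step 1: __XXXXXXXXXXX_XXXXXX_
step 2: XX_XXXXXXXXXX__XXXXX_
step 3: XX__XXXXXXXXXXX_XXXX_
step 4: XXXX_XXXXXXXXXX__XXX_
step 5: XXXX__XXXXXXXXXXX_XX_
step 6: XXXXXX_XXXXXXXXXX__X_
count of X: 17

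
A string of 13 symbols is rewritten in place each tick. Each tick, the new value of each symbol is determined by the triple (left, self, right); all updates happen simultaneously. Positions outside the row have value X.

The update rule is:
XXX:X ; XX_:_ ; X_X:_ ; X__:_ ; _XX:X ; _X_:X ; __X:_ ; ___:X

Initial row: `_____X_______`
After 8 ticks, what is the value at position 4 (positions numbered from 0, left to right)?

_

tick 1: _XXX_X_XXXXX_
tick 2: _XX__X_XXXX__
tick 3: _X___X_XXX___
tick 4: _X_X_X_XX__X_
tick 5: _X_X_X_X___X_
tick 6: _X_X_X_X_X_X_
tick 7: _X_X_X_X_X_X_  (fixed point — unchanged through tick 8)
position 4 holds _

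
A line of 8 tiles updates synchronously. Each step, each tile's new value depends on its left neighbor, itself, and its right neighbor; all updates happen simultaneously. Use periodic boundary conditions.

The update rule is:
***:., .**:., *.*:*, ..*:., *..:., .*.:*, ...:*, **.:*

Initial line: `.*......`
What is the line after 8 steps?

.*.*****
***....*
..*.**..
*.**.*.*
**.****.
.**...**
*.*.*..*
*****...

*****...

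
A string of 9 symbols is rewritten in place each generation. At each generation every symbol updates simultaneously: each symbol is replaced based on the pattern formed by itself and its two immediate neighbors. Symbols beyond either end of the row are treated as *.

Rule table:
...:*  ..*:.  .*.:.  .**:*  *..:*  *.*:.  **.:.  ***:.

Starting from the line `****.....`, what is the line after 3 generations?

.....***.

....****.
***.*....
.....***.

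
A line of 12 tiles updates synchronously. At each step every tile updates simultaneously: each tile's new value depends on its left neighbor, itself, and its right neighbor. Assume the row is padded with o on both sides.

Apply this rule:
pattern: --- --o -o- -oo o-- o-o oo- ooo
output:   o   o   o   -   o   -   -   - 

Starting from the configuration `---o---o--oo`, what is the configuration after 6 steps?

oooooooooo--
----------oo
oooooooooo--  (repeats step 1; period 2)
step 6: ----------oo

----------oo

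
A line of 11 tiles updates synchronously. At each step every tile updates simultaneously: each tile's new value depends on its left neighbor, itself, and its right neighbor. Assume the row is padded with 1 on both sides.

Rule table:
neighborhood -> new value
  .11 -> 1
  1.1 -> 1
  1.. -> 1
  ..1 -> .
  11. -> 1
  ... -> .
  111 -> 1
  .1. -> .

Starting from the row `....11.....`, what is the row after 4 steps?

1...111....
11..1111...
111.11111..
1111111111.

1111111111.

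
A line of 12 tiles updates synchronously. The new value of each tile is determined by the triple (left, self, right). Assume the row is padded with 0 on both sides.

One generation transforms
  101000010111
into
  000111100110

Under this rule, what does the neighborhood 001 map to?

1

At position 6 the neighborhood is 001; the next row has 1 there.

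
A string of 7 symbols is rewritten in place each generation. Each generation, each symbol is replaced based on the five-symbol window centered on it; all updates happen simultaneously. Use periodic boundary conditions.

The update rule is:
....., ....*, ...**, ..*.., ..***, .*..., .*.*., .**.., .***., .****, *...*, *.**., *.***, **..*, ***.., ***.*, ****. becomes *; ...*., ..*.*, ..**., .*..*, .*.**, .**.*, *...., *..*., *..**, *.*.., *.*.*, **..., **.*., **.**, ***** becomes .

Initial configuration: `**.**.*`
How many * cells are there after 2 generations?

3

**.*..*
**....*
count of *: 3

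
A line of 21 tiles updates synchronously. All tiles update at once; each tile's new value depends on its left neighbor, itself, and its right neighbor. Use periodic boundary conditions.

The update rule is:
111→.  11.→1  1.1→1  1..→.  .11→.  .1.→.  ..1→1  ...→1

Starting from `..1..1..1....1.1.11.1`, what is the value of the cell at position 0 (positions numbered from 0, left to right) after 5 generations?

1

generation 1: .1..1..1..111.1.1.11.
generation 2: 1..1..1..1..11.1.1.1.
generation 3: ..1..1..1..1.11.1.1.1
generation 4: .1..1..1..1.1.11.1.1.
generation 5: 1..1..1..1.1.1.11.1..
position 0 holds 1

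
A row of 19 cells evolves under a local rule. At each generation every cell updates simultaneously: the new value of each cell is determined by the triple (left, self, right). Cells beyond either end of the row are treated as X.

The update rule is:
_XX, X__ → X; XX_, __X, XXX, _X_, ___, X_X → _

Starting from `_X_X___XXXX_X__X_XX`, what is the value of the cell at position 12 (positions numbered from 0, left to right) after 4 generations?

____X__X_____X___X_
X____X__X_____X____
_X____X__X_____X___
__X____X__X_____X__
position 12 holds _

_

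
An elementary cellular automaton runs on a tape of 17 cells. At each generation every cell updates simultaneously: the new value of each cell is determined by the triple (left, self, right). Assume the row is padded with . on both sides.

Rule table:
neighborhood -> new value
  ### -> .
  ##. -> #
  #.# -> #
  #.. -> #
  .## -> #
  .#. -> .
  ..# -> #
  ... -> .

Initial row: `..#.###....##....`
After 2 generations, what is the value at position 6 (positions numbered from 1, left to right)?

.#.##.##..####...
#.#########..##..
position 6 holds #

#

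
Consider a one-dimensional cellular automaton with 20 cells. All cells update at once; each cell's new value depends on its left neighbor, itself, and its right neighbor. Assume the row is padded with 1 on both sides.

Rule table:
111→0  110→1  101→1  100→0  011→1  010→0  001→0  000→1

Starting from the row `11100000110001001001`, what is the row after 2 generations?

00011011111001111101

00101110110100000001
00011011111001111101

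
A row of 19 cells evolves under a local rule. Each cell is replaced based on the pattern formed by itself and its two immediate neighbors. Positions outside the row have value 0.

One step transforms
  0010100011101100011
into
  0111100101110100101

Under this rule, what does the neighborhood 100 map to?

0

At position 5 the neighborhood is 100; the next row has 0 there.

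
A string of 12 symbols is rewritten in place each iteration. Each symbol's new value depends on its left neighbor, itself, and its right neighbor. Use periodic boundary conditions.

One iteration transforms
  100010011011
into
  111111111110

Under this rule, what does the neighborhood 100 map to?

At position 1 the neighborhood is 100; the next row has 1 there.

1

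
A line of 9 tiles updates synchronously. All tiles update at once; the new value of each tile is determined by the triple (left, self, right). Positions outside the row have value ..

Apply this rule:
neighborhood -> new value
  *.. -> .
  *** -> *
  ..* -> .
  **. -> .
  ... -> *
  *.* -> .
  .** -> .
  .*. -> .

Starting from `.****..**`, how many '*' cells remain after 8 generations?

..**.....
*....****
..**..**.
*........
..*******
*..*****.
....***..
***..*..*
count of *: 5

5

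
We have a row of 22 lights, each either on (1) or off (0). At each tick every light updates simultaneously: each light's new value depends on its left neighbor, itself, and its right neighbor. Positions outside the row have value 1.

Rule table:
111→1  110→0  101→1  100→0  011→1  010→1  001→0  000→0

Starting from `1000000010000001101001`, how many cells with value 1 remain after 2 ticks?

tick 1: 0000000010000001011001
tick 2: 0000000010000001110001
count of 1: 5

5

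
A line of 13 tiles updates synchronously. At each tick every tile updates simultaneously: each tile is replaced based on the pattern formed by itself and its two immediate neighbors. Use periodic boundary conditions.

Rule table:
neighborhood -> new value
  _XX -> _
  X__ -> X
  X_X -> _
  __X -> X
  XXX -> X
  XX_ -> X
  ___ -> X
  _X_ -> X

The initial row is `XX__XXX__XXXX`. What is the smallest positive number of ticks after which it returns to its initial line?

26

tick 1: XXXX_XXXX_XXX
tick 2: XXXX__XXX__XX
tick 3: XXXXXX_XXXX_X
tick 4: XXXXXX__XXX__
tick 5: _XXXXXXX_XXXX
tick 6: __XXXXXX__XXX
tick 7: XX_XXXXXXX_XX
tick 8: XX__XXXXXX__X
tick 9: XXXX_XXXXXXX_
tick 10: _XXX__XXXXXX_
tick 11: X_XXXX_XXXXXX
tick 12: X__XXX__XXXXX
tick 13: XXX_XXXX_XXXX
tick 14: XXX__XXX__XXX
tick 15: XXXXX_XXXX_XX
tick 16: XXXXX__XXX__X
tick 17: XXXXXXX_XXXX_
tick 18: _XXXXXX__XXX_
tick 19: X_XXXXXXX_XXX
tick 20: X__XXXXXX__XX
tick 21: XXX_XXXXXXX_X
tick 22: XXX__XXXXXX__
tick 23: _XXXX_XXXXXXX
tick 24: __XXX__XXXXXX
tick 25: XX_XXXX_XXXXX
tick 26: XX__XXX__XXXX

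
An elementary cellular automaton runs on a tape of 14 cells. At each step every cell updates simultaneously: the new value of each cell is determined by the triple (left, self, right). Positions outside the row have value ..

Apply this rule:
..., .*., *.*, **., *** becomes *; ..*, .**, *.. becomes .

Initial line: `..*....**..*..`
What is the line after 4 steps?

*.*.**..*..*.*
****.*..*..***
.*****..*...**
..****..*.*..*

..****..*.*..*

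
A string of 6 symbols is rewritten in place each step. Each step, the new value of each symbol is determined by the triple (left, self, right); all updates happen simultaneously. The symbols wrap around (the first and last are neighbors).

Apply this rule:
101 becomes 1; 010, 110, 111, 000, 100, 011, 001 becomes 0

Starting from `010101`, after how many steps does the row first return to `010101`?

101010
010101

2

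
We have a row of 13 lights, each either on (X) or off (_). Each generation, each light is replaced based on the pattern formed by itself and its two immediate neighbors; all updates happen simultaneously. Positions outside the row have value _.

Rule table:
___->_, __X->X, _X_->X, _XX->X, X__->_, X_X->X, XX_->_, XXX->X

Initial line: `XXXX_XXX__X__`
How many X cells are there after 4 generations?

XXX_XXX__XX__
XX_XXX__XX___
X_XXX__XX____
XXXX__XX_____
count of X: 6

6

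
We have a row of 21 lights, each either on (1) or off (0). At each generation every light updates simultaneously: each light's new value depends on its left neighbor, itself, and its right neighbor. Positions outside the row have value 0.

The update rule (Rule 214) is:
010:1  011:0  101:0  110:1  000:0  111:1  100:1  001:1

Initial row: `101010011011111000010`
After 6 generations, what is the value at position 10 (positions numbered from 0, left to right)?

1

101011101001111100111
101001101110111111011
101110100110011111001
100110111011101111111
111010011001100111111
011011101110111011111
position 10 holds 1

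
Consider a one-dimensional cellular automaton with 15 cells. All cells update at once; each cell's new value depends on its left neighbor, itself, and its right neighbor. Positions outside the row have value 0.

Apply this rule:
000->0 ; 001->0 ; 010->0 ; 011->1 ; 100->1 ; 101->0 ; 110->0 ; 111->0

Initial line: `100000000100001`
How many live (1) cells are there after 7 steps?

010000000010000
001000000001000
000100000000100
000010000000010
000001000000001
000000100000000
000000010000000
count of 1: 1

1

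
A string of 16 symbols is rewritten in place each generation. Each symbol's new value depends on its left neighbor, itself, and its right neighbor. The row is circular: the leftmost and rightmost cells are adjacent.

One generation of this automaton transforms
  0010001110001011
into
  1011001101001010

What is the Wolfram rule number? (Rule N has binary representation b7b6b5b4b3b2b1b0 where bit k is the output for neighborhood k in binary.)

156

position 7: 111 → 1  (bit 7 = 1)
position 8: 110 → 0  (bit 6 = 0)
position 13: 101 → 0  (bit 5 = 0)
position 0: 100 → 1  (bit 4 = 1)
position 6: 011 → 1  (bit 3 = 1)
position 2: 010 → 1  (bit 2 = 1)
position 1: 001 → 0  (bit 1 = 0)
position 4: 000 → 0  (bit 0 = 0)
bits b7..b0 = 10011100 = 156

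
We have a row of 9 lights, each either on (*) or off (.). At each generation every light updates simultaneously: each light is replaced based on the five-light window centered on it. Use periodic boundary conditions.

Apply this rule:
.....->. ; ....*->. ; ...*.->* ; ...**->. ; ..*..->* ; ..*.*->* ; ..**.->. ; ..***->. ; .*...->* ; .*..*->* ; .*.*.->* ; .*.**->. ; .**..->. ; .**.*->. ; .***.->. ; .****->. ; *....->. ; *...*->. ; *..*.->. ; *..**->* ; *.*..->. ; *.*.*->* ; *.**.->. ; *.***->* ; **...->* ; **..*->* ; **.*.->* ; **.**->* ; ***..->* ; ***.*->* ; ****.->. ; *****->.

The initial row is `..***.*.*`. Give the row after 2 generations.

..**...**

**..****.
..**...**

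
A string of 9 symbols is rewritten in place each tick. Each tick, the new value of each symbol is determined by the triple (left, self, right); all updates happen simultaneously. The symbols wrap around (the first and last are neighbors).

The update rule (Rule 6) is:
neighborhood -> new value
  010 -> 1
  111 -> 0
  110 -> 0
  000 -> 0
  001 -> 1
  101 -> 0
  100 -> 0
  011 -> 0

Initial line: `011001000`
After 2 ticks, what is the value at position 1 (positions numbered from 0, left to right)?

tick 1: 100011000
tick 2: 100100001
position 1 holds 0

0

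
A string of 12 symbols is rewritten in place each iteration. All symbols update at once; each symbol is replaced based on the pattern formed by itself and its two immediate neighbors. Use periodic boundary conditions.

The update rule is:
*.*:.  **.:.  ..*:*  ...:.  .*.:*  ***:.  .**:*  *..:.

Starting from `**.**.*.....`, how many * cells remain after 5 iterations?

*..*..*....*
..**.**...**
.**..*...**.
**..**..**..
*..**..**..*
count of *: 6

6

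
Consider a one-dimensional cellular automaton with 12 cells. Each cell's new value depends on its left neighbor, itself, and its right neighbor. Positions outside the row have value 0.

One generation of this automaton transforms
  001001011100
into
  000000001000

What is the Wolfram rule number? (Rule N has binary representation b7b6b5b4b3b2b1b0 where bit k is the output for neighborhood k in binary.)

position 8: 111 → 1  (bit 7 = 1)
position 9: 110 → 0  (bit 6 = 0)
position 6: 101 → 0  (bit 5 = 0)
position 3: 100 → 0  (bit 4 = 0)
position 7: 011 → 0  (bit 3 = 0)
position 2: 010 → 0  (bit 2 = 0)
position 1: 001 → 0  (bit 1 = 0)
position 0: 000 → 0  (bit 0 = 0)
bits b7..b0 = 10000000 = 128

128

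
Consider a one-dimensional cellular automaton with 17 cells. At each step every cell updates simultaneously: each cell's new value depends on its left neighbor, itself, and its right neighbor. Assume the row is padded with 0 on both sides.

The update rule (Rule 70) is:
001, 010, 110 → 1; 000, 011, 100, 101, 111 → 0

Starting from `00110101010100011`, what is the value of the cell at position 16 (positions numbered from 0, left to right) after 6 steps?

1

01010101010100101
11010101010101101
01010101010100101  (repeats step 1; period 2)
step 6: 11010101010101101
position 16 holds 1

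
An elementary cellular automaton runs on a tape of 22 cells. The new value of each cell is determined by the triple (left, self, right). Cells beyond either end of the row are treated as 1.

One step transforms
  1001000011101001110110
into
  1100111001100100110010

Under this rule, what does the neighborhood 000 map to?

1

At position 5 the neighborhood is 000; the next row has 1 there.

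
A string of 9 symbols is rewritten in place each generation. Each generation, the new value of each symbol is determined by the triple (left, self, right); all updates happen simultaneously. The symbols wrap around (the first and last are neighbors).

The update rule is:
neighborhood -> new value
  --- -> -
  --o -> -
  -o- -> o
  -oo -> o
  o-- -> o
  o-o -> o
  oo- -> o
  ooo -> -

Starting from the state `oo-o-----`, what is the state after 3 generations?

ooooo----
o---oo---
oo--ooo--

oo--ooo--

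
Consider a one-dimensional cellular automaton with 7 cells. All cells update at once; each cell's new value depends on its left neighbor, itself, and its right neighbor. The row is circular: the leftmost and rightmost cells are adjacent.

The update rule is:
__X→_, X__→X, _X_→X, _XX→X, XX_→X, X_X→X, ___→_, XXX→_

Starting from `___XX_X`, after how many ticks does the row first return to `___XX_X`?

tick 1: X__XXXX
tick 2: XX_X___
tick 3: XXXXX__
tick 4: X___XX_
tick 5: XX__XXX
tick 6: _XX_X__
tick 7: _XXXXX_
tick 8: _X___XX
tick 9: XXX__XX
tick 10: __XX_X_
tick 11: __XXXXX
tick 12: X_X___X
tick 13: XXXX__X
tick 14: ___XX_X

14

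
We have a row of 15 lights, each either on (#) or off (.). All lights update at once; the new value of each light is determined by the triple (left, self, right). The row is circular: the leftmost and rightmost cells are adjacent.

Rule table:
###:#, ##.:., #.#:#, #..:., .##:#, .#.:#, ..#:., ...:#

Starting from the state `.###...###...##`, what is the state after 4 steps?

step 1: ###..#.##..#.#.
step 2: ##...###...####
step 3: #..#.##..#.####
step 4: ...###...######

...###...######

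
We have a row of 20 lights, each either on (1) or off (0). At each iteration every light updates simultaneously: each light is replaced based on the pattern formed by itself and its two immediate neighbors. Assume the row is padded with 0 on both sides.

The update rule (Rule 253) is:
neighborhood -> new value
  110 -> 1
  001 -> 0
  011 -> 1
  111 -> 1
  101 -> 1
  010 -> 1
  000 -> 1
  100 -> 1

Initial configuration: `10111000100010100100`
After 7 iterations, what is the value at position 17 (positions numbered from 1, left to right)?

1

11111110111011110111
11111111111111111111
11111111111111111111  (fixed point — unchanged through iteration 7)
position 17 holds 1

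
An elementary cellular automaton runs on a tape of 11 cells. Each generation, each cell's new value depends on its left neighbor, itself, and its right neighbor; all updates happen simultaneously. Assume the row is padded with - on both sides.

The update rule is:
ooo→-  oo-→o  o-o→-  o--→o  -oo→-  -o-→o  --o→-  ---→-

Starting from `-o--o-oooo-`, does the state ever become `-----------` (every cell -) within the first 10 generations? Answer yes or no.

no

generation 1: -oo-o----oo
generation 2: --o-oo----o
generation 3: --o--oo---o
generation 4: --oo--oo--o
generation 5: ---oo--oo-o
generation 6: ----oo--o-o
generation 7: -----oo-o-o
generation 8: ------o-o-o
generation 9: ------o-o-o  (fixed point — unchanged through generation 10)
generation 10 is ------o-o-o, still not uniform -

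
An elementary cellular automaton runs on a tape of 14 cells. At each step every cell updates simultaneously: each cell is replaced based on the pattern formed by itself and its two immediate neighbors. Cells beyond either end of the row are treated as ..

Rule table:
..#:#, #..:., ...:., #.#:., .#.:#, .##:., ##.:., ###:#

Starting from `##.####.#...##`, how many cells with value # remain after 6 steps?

2

step 1: ....##..#..#..
step 2: ...#...##.##..
step 3: ..##..#.......
step 4: .#...##.......
step 5: ##..#.........
step 6: ...##.........
count of #: 2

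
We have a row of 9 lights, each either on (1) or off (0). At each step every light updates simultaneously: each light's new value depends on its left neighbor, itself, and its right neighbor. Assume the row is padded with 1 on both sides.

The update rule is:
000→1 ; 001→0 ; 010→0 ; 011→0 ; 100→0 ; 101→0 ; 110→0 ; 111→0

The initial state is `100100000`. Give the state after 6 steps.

000001110
011100000
000001110  (repeats step 1; period 2)
step 6: 011100000

011100000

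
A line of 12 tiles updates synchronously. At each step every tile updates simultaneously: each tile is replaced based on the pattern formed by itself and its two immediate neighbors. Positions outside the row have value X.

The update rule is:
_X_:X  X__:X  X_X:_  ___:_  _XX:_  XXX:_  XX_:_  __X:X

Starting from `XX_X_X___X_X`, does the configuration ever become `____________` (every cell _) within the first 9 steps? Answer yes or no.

yes

step 1: ___X_XX_XX__
step 2: X_XX______XX
step 3: ____X____X__
step 4: X__XXX__XXXX
step 5: _XX___XX____
step 6: ___X_X__X__X
step 7: X_XX_XXXXXX_
step 8: ____________
all cells are _ at step 8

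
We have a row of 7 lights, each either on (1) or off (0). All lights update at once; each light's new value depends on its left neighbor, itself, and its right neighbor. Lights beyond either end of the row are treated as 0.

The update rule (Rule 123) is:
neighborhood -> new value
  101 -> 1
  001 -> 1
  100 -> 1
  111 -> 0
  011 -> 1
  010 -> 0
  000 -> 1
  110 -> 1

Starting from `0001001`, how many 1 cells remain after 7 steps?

1110110
1011111
0110001
1111110
1000011
0111111
1100001
count of 1: 3

3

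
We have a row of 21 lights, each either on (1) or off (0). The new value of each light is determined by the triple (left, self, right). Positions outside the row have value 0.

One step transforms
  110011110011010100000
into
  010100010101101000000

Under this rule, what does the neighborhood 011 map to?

0

At position 0 the neighborhood is 011; the next row has 0 there.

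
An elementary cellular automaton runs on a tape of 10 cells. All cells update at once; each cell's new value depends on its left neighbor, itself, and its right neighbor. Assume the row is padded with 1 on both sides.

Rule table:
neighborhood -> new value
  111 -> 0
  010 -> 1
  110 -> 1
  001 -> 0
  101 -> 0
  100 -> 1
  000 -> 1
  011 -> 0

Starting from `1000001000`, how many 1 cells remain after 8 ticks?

4

tick 1: 1111101110
tick 2: 0000100010
tick 3: 1110111010
tick 4: 0010001010
tick 5: 1011101010
tick 6: 1000101010
tick 7: 1110101010
tick 8: 0010101010
count of 1: 4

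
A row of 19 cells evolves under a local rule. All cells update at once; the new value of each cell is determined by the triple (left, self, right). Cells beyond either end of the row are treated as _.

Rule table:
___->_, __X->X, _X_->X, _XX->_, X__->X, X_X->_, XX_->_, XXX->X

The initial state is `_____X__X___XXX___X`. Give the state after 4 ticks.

_X__XX____X__X___X_

____XXXXXX_X_X_X_XX
___X_XXXX__X_X_X___
__XX__XX_XXX_X_XX__
_X__XX____X__X___X_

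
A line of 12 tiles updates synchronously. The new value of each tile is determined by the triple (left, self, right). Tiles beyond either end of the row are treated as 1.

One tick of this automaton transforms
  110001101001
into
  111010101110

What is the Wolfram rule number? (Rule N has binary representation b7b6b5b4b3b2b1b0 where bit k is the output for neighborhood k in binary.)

214

position 0: 111 → 1  (bit 7 = 1)
position 1: 110 → 1  (bit 6 = 1)
position 7: 101 → 0  (bit 5 = 0)
position 2: 100 → 1  (bit 4 = 1)
position 5: 011 → 0  (bit 3 = 0)
position 8: 010 → 1  (bit 2 = 1)
position 4: 001 → 1  (bit 1 = 1)
position 3: 000 → 0  (bit 0 = 0)
bits b7..b0 = 11010110 = 214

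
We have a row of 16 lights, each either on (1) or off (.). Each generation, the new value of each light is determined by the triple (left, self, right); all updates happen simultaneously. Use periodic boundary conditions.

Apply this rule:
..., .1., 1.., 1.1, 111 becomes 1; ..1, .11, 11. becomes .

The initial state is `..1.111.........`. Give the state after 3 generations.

111..1.1.111111.

1.11.1.111111111
.1..111.11111111
111..1.1.111111.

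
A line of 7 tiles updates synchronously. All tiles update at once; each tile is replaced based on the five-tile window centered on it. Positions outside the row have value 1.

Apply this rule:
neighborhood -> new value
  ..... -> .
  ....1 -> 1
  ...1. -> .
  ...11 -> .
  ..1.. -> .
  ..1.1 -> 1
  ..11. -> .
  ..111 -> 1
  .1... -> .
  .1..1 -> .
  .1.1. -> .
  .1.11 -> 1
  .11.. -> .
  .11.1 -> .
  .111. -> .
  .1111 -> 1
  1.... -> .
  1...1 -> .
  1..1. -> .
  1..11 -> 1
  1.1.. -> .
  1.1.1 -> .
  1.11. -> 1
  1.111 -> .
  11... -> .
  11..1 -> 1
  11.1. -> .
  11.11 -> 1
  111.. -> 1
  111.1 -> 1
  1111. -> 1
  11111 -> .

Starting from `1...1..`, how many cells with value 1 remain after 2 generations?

3

generation 1: 1.....1
generation 2: 1...1.1
count of 1: 3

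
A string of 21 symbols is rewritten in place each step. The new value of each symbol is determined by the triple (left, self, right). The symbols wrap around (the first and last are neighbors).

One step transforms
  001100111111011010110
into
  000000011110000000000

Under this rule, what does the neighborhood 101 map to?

0

At position 12 the neighborhood is 101; the next row has 0 there.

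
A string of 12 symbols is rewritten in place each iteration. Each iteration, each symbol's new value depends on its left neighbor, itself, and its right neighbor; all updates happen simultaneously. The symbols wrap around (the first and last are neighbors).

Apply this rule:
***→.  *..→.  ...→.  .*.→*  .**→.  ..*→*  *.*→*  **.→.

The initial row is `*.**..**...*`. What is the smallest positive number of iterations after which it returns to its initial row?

.*...*....*.
**..**...**.
...*....*..*
..**...**.**
.*....*..*..
**...**.**..
....*..*...*
...**.**..**
..*..*...*..
.**.**..**..
*..*...*....
*.**..**...*

12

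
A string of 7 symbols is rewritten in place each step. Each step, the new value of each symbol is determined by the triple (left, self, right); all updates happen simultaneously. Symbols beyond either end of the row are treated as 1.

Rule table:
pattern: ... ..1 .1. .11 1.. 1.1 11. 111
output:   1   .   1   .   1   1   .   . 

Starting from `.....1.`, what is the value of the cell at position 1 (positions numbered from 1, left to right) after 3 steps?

1

step 1: 1111.11
step 2: ....1..
step 3: 111.11.
position 1 holds 1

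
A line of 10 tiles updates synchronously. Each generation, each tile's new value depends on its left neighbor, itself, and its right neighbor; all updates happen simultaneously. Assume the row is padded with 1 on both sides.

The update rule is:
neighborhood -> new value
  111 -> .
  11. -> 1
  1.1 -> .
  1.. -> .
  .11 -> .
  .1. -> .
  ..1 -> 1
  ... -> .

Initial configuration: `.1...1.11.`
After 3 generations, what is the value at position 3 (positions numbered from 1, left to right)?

generation 1: ....1...1.
generation 2: ...1...1..
generation 3: ..1...1..1
position 3 holds 1

1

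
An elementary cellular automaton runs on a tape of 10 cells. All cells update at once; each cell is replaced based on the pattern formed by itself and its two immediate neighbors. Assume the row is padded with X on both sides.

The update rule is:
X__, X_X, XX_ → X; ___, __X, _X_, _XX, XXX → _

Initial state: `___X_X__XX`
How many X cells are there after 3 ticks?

X___X_X___
XX___X_X__
_XX___X_X_
count of X: 4

4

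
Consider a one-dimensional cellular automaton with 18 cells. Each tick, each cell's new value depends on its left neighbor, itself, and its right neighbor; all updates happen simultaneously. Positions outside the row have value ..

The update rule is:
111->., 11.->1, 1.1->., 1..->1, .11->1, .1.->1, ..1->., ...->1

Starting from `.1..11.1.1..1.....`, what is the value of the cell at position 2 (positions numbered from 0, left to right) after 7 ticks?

tick 1: .11.11.1.11.111111
tick 2: .11.11.1.11.1....1
tick 3: .11.11.1.11.1111.1
tick 4: .11.11.1.11.1..1.1
tick 5: .11.11.1.11.11.1.1
tick 6: .11.11.1.11.11.1.1  (fixed point — unchanged through tick 7)
position 2 holds 1

1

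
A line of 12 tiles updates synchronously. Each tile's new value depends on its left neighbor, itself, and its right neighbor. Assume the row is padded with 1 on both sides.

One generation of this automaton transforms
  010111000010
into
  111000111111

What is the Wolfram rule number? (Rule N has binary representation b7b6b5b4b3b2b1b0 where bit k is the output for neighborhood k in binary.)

55

position 4: 111 → 0  (bit 7 = 0)
position 5: 110 → 0  (bit 6 = 0)
position 0: 101 → 1  (bit 5 = 1)
position 6: 100 → 1  (bit 4 = 1)
position 3: 011 → 0  (bit 3 = 0)
position 1: 010 → 1  (bit 2 = 1)
position 9: 001 → 1  (bit 1 = 1)
position 7: 000 → 1  (bit 0 = 1)
bits b7..b0 = 00110111 = 55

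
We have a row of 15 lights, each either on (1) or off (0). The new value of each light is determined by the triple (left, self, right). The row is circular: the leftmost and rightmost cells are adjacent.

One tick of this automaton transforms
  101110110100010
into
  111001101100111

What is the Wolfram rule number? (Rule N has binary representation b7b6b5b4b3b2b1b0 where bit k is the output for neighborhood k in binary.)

position 3: 111 → 0  (bit 7 = 0)
position 4: 110 → 0  (bit 6 = 0)
position 1: 101 → 1  (bit 5 = 1)
position 10: 100 → 0  (bit 4 = 0)
position 2: 011 → 1  (bit 3 = 1)
position 0: 010 → 1  (bit 2 = 1)
position 12: 001 → 1  (bit 1 = 1)
position 11: 000 → 0  (bit 0 = 0)
bits b7..b0 = 00101110 = 46

46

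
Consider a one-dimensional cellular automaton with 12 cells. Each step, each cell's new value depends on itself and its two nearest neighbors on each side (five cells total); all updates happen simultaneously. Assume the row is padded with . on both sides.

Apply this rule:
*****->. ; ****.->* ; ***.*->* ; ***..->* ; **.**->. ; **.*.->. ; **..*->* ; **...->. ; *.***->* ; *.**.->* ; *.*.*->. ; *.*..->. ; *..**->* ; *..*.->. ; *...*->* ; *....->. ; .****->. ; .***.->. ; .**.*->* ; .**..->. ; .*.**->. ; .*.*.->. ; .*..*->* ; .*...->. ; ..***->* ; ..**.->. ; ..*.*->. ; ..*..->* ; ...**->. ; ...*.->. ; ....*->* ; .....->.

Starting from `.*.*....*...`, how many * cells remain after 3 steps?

2

step 1: ......*.*...
step 2: ....*.......
step 3: ..*.*.......
count of *: 2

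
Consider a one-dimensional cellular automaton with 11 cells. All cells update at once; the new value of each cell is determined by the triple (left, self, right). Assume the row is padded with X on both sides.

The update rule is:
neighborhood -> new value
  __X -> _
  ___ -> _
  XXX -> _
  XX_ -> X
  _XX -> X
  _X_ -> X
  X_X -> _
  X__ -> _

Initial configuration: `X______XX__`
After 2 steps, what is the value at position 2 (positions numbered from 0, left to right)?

X______XX__  (fixed point — unchanged through step 2)
position 2 holds _

_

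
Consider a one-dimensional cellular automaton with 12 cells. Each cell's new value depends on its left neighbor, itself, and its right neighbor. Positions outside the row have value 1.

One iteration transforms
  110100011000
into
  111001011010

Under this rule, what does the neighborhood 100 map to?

0

At position 4 the neighborhood is 100; the next row has 0 there.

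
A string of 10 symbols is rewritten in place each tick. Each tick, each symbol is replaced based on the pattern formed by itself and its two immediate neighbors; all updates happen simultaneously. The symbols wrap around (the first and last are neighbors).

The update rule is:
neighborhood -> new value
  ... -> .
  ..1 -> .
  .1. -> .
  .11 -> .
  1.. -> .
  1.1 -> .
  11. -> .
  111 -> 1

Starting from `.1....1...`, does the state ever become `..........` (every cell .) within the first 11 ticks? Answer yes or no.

yes

..........
all cells are . at tick 1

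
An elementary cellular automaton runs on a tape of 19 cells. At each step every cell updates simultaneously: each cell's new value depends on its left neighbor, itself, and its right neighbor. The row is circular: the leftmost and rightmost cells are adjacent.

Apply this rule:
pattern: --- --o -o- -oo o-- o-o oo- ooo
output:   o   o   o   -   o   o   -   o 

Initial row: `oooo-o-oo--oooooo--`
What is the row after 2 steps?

-oo-ooo--oo-oooo-oo
o--o-o-oo--o-oo-o--

o--o-o-oo--o-oo-o--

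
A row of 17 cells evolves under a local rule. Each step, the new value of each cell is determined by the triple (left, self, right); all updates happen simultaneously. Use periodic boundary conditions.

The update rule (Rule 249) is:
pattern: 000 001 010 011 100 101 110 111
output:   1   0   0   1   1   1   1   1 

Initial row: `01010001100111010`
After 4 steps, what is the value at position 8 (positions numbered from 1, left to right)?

00101101110111101
10011111111111110
01011111111111111
10111111111111111
position 8 holds 1

1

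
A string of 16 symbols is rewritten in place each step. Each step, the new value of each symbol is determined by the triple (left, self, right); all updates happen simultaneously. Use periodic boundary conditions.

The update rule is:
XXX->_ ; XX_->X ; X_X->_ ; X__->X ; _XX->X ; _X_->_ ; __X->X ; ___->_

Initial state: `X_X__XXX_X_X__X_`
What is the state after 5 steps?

___X___X___X___X

___XXX_X____XX__
__XX_X__X__XXXX_
_XXX__XX_XXX__XX
_X_XXXXX_X_XXXXX
___X___X___X___X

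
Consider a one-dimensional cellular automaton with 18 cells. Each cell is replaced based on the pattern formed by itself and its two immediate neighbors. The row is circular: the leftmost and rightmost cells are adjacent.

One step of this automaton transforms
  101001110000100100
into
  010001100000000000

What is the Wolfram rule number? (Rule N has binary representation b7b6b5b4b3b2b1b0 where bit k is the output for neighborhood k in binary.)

168

position 6: 111 → 1  (bit 7 = 1)
position 7: 110 → 0  (bit 6 = 0)
position 1: 101 → 1  (bit 5 = 1)
position 3: 100 → 0  (bit 4 = 0)
position 5: 011 → 1  (bit 3 = 1)
position 0: 010 → 0  (bit 2 = 0)
position 4: 001 → 0  (bit 1 = 0)
position 9: 000 → 0  (bit 0 = 0)
bits b7..b0 = 10101000 = 168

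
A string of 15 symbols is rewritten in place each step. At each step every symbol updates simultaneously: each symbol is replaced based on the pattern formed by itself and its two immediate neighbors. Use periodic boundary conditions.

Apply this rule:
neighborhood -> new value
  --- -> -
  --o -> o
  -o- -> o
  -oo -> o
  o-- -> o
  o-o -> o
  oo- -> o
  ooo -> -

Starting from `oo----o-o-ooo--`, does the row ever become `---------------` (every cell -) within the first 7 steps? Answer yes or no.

yes

ooo--oooooo-ooo
--oooo----ooo--
-oo--oo--oo-oo-
ooooooooooooooo
---------------
all cells are - at step 5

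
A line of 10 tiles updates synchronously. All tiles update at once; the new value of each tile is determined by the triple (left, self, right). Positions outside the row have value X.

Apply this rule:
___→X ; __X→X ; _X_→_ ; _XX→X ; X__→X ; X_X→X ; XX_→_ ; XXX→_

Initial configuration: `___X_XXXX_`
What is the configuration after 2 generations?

generation 1: XXX_XX___X
generation 2: ___XX_XXXX

___XX_XXXX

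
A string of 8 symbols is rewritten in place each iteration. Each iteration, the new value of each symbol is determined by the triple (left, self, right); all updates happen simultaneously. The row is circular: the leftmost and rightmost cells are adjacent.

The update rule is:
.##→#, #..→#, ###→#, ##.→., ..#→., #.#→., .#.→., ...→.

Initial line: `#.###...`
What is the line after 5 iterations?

iteration 1: ..##.#..
iteration 2: ..#...#.
iteration 3: ...#...#
iteration 4: #...#...
iteration 5: .#...#..

.#...#..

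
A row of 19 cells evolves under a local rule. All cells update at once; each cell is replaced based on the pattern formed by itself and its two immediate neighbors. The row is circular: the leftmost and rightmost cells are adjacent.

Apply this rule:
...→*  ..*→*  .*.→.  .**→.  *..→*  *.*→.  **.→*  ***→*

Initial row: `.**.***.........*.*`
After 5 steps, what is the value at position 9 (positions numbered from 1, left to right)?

..*..***********...
**.**.*************
**..*..************
****.**.***********
****..*..**********
position 9 holds .

.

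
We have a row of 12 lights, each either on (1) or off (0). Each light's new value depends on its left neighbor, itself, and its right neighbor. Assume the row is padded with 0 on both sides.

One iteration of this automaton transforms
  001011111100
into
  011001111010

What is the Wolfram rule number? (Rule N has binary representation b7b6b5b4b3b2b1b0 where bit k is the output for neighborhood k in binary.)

150

position 5: 111 → 1  (bit 7 = 1)
position 9: 110 → 0  (bit 6 = 0)
position 3: 101 → 0  (bit 5 = 0)
position 10: 100 → 1  (bit 4 = 1)
position 4: 011 → 0  (bit 3 = 0)
position 2: 010 → 1  (bit 2 = 1)
position 1: 001 → 1  (bit 1 = 1)
position 0: 000 → 0  (bit 0 = 0)
bits b7..b0 = 10010110 = 150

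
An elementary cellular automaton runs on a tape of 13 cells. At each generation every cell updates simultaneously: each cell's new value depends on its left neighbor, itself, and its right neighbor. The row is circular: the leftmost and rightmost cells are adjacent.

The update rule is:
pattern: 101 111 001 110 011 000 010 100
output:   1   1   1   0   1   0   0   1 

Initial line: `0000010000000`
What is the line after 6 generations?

0000101000000
0001010100000
0010101010000
0101010101000
1010101010100
0101010101011

0101010101011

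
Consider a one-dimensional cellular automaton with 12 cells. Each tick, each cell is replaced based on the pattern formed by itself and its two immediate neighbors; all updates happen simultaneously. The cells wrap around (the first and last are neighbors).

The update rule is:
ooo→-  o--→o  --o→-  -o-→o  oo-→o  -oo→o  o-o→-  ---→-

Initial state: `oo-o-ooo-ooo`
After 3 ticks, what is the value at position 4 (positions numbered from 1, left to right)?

o

-o-o-o-o-o--
-o-o-o-o-oo-
-o-o-o-o-ooo
position 4 holds o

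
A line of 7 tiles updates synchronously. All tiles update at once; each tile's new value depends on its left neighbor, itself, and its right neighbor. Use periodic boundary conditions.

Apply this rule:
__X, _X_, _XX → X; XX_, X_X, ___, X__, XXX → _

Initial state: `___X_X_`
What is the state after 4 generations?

generation 1: __XX_X_
generation 2: _XX__X_
generation 3: XX__XX_
generation 4: X__XX__

X__XX__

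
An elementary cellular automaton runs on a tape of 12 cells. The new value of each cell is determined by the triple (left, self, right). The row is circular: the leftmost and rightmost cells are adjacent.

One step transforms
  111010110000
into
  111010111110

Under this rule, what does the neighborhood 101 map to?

0

At position 3 the neighborhood is 101; the next row has 0 there.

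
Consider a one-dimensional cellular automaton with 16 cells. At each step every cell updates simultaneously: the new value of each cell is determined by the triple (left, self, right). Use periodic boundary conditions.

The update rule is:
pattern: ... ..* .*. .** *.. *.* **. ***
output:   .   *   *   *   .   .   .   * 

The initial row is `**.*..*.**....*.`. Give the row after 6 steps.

**..*.**.*..**..

step 1: *..*.**.*....**.
step 2: *.**.*..*...**..
step 3: *.*..*.**..**..*
step 4: ..*.**.*..**..**
step 5: .**.*..*.**..**.
step 6: **..*.**.*..**..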